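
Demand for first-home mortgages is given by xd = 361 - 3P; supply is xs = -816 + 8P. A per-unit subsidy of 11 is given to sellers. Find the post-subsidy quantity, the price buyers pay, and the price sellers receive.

x' = 64; buyers pay 99; sellers receive 110

Pre-subsidy: 361 - 3P = -816 + 8P gives P* = 107, x* = 40.
With the subsidy, sellers receive Ps = Pb + 11 for each unit, where Pb is the price buyers pay.
Supply in terms of Pb becomes xs = -816 + 8(Pb + 11) = -728 + 8Pb. Setting this equal to demand: 361 - 3Pb = -728 + 8Pb, so Pb = 99.
Sellers receive Ps = 99 + 11 = 110; x' = 361 − 3·99 = 64.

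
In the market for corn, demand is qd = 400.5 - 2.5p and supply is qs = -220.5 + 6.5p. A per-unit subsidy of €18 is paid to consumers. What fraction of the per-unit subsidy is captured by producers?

Producer share = 5/18

Pre-subsidy: 400.5 - 2.5p = -220.5 + 6.5p gives p* = 69, q* = 228.
With the rebate, buyers effectively pay pb = ps − 18, where ps is the price sellers receive.
Demand in terms of ps becomes qd = 400.5 − 2.5(ps − 18) = 445.5 - 2.5ps. Setting this equal to supply: 445.5 - 2.5ps = -220.5 + 6.5ps, so ps = 74.
Buyers pay pb = 74 − 18 = 56; q' = -220.5 + 6.5·74 = 260.5.
Buyers' price falls by p* − pb = 69 − 56 = 13; sellers' price rises by ps − p* = 74 − 69 = 5.
So producers capture 5/18 = 5/18 of each unit of subsidy.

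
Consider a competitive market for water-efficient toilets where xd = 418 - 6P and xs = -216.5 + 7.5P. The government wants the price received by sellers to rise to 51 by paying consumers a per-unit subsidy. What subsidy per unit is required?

Required subsidy s = 9 per unit

At a seller price of 51, quantity supplied is -216.5 + 7.5·51 = 166.
Buyers absorb 166 only when they pay Pb with 418 − 6·Pb = 166, i.e. Pb = 42.
s = Ps − Pb = 51 − 42 = 9.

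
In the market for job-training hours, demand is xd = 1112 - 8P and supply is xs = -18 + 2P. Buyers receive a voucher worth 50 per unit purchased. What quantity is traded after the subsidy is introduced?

x' = 288

Pre-subsidy: 1112 - 8P = -18 + 2P gives P* = 113, x* = 208.
With the rebate, buyers effectively pay Pb = Ps − 50, where Ps is the price sellers receive.
Demand in terms of Ps becomes xd = 1112 − 8(Ps − 50) = 1512 - 8Ps. Setting this equal to supply: 1512 - 8Ps = -18 + 2Ps, so Ps = 153.
Buyers pay Pb = 153 − 50 = 103; x' = -18 + 2·153 = 288.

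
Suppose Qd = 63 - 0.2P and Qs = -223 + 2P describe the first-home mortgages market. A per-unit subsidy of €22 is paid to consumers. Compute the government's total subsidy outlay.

Pre-subsidy: 63 - 0.2P = -223 + 2P gives P* = 130, Q* = 37.
With the rebate, buyers effectively pay Pb = Ps − 22, where Ps is the price sellers receive.
Demand in terms of Ps becomes Qd = 63 − 0.2(Ps − 22) = 67.4 - 0.2Ps. Setting this equal to supply: 67.4 - 0.2Ps = -223 + 2Ps, so Ps = 132.
Buyers pay Pb = 132 − 22 = 110; Q' = -223 + 2·132 = 41.
Government outlay = subsidy × quantity = 22 × 41 = 902.

Government cost = €902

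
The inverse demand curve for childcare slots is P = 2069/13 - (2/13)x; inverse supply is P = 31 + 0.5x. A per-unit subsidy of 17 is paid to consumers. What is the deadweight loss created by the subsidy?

Pre-subsidy: 2069/13 - (2/13)x = 31 + 0.5x gives x* = 196 and P* = 129.
With the rebate, buyers effectively pay Pb = Ps − 17, where Ps is the price sellers receive.
On the curves, Pb = 2069/13 - (2/13)x and Ps = 31 + 0.5x; the wedge Ps − Pb = 17 gives 31 + 0.5x − (2069/13 - (2/13)x) = 17, so x' = 222.
Then Pb = 2069/13 − (2/13)·222 = 125 and Ps = 31 + 0.5·222 = 142.
The subsidy expands output by 222 − 196 = 26 past the efficient level; on those units the gap between marginal cost and willingness to pay runs from 0 up to 17.
DWL = ½ × 17 × 26 = 221.

Deadweight loss = 221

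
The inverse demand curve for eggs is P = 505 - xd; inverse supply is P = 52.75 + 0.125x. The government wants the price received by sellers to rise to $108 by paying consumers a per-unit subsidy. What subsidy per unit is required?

At a seller price of 108, quantity supplied is -422 + 8·108 = 442.
Buyers absorb 442 only when they pay Pb = 505 − 1·442 = 63.
s = Ps − Pb = 108 − 63 = 45.

Required subsidy s = $45 per unit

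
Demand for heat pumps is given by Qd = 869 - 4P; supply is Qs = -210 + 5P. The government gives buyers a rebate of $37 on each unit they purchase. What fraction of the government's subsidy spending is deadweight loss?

Pre-subsidy: 869 - 4P = -210 + 5P gives P* = 1079/9, Q* = 3505/9.
With the rebate, buyers effectively pay Pb = Ps − 37, where Ps is the price sellers receive.
Demand in terms of Ps becomes Qd = 869 − 4(Ps − 37) = 1017 - 4Ps. Setting this equal to supply: 1017 - 4Ps = -210 + 5Ps, so Ps = 409/3.
Buyers pay Pb = 409/3 − 37 = 298/3; Q' = -210 + 5·(409/3) = 1415/3.
ΔCS = ½(3505/9 + 1415/3)(1079/9 − 298/3) = 716875/81; ΔPS = ½(3505/9 + 1415/3)(409/3 − 1079/9) = 573500/81.
Government spending = 37 × 1415/3 = 52355/3.
DWL = ½ × 37 × (1415/3 − 3505/9) = 13690/9; fraction = (13690/9) / (52355/3) = 74/849.

DWL / government spending = 74/849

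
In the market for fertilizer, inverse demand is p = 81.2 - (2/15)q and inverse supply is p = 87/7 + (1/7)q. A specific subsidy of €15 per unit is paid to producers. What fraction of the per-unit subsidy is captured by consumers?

Consumer share = 14/29

Pre-subsidy: 81.2 - (2/15)q = 87/7 + (1/7)q gives q* = 249 and p* = 48.
With the subsidy, sellers receive ps = pb + 15 for each unit, where pb is the price buyers pay.
On the curves, pb = 81.2 - (2/15)q and ps = 87/7 + (1/7)q; the wedge ps − pb = 15 gives 87/7 + (1/7)q − (81.2 - (2/15)q) = 15, so q' = 8796/29.
Then pb = 81.2 − (2/15)·(8796/29) = 1182/29 and ps = 87/7 + (1/7)·(8796/29) = 1617/29.
Buyers' price falls by p* − pb = 48 − 1182/29 = 210/29; sellers' price rises by ps − p* = 1617/29 − 48 = 225/29.
So consumers capture (210/29)/15 = 14/29 of each unit of subsidy.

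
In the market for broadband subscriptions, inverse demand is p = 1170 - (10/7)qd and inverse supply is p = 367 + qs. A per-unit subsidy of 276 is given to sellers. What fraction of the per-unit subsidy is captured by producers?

Pre-subsidy: 1170 - (10/7)q = 367 + q gives q* = 5621/17 and p* = 11860/17.
With the subsidy, sellers receive ps = pb + 276 for each unit, where pb is the price buyers pay.
On the curves, pb = 1170 - (10/7)q and ps = 367 + q; the wedge ps − pb = 276 gives 367 + q − (1170 - (10/7)q) = 276, so q' = 7553/17.
Then pb = 1170 − (10/7)·(7553/17) = 9100/17 and ps = 367 + 1·(7553/17) = 13792/17.
Buyers' price falls by p* − pb = 11860/17 − 9100/17 = 2760/17; sellers' price rises by ps − p* = 13792/17 − 11860/17 = 1932/17.
So producers capture (1932/17)/276 = 7/17 of each unit of subsidy.

Producer share = 7/17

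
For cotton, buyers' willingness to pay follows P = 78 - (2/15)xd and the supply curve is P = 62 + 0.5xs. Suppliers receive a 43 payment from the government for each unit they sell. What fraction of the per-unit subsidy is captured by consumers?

Consumer share = 4/19

Pre-subsidy: 78 - (2/15)x = 62 + 0.5x gives x* = 480/19 and P* = 1418/19.
With the subsidy, sellers receive Ps = Pb + 43 for each unit, where Pb is the price buyers pay.
On the curves, Pb = 78 - (2/15)x and Ps = 62 + 0.5x; the wedge Ps − Pb = 43 gives 62 + 0.5x − (78 - (2/15)x) = 43, so x' = 1770/19.
Then Pb = 78 − (2/15)·(1770/19) = 1246/19 and Ps = 62 + 0.5·(1770/19) = 2063/19.
Buyers' price falls by P* − Pb = 1418/19 − 1246/19 = 172/19; sellers' price rises by Ps − P* = 2063/19 − 1418/19 = 645/19.
So consumers capture (172/19)/43 = 4/19 of each unit of subsidy.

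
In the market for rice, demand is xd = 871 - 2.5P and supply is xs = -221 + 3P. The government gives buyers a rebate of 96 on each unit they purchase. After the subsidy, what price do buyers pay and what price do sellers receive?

Buyers pay 1608/11; sellers receive 2664/11

Pre-subsidy: 871 - 2.5P = -221 + 3P gives P* = 2184/11, x* = 4121/11.
With the rebate, buyers effectively pay Pb = Ps − 96, where Ps is the price sellers receive.
Demand in terms of Ps becomes xd = 871 − 2.5(Ps − 96) = 1111 - 2.5Ps. Setting this equal to supply: 1111 - 2.5Ps = -221 + 3Ps, so Ps = 2664/11.
Buyers pay Pb = 2664/11 − 96 = 1608/11; x' = -221 + 3·(2664/11) = 5561/11.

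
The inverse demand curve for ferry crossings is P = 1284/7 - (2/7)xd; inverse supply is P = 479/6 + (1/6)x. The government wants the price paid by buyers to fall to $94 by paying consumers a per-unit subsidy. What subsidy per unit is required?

At a buyer price of 94, quantity demanded is 642 − 3.5·94 = 313.
Sellers supply 313 only when they receive Ps = 479/6 + (1/6)·313 = 132.
s = Ps − Pb = 132 − 94 = 38.

Required subsidy s = $38 per unit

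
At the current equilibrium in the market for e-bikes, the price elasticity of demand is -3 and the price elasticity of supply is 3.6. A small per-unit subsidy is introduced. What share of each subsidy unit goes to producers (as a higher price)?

For a small subsidy around the equilibrium, the benefit split depends on the relative slopes, which at a point are proportional to the elasticities.
Buyer share = εs/(εs + |εd|) = 3.6/(3.6 + 3) = 6/11; seller share = |εd|/(εs + |εd|) = 5/11.
So producers capture 5/11 of the subsidy.

Producer share = 5/11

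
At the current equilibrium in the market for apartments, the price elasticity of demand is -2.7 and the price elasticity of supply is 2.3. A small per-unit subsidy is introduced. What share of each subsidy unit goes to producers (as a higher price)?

Producer share = 0.54

For a small subsidy around the equilibrium, the benefit split depends on the relative slopes, which at a point are proportional to the elasticities.
Buyer share = εs/(εs + |εd|) = 2.3/(2.3 + 2.7) = 0.46; seller share = |εd|/(εs + |εd|) = 0.54.
So producers capture 0.54 of the subsidy.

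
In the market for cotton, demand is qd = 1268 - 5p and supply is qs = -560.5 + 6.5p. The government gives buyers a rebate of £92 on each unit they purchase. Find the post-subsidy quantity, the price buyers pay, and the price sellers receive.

q' = 733; buyers pay £107; sellers receive £199

Pre-subsidy: 1268 - 5p = -560.5 + 6.5p gives p* = 159, q* = 473.
With the rebate, buyers effectively pay pb = ps − 92, where ps is the price sellers receive.
Demand in terms of ps becomes qd = 1268 − 5(ps − 92) = 1728 - 5ps. Setting this equal to supply: 1728 - 5ps = -560.5 + 6.5ps, so ps = 199.
Buyers pay pb = 199 − 92 = 107; q' = -560.5 + 6.5·199 = 733.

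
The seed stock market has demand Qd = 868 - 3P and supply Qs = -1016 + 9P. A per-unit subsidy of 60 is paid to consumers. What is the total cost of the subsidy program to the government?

Pre-subsidy: 868 - 3P = -1016 + 9P gives P* = 157, Q* = 397.
With the rebate, buyers effectively pay Pb = Ps − 60, where Ps is the price sellers receive.
Demand in terms of Ps becomes Qd = 868 − 3(Ps − 60) = 1048 - 3Ps. Setting this equal to supply: 1048 - 3Ps = -1016 + 9Ps, so Ps = 172.
Buyers pay Pb = 172 − 60 = 112; Q' = -1016 + 9·172 = 532.
Government outlay = subsidy × quantity = 60 × 532 = 31920.

Government cost = 31920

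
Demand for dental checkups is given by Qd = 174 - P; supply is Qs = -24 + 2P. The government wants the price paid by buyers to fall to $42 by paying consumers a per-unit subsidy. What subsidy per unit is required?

At a buyer price of 42, quantity demanded is 174 − 1·42 = 132.
Sellers supply 132 only when they receive Ps with -24 + 2·Ps = 132, i.e. Ps = 78.
s = Ps − Pb = 78 − 42 = 36.

Required subsidy s = $36 per unit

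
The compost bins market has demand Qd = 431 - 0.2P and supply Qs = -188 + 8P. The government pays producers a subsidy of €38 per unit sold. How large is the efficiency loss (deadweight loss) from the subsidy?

Deadweight loss = 5776/41

Pre-subsidy: 431 - 0.2P = -188 + 8P gives P* = 3095/41, Q* = 17052/41.
With the subsidy, sellers receive Ps = Pb + 38 for each unit, where Pb is the price buyers pay.
Supply in terms of Pb becomes Qs = -188 + 8(Pb + 38) = 116 + 8Pb. Setting this equal to demand: 431 - 0.2Pb = 116 + 8Pb, so Pb = 1575/41.
Sellers receive Ps = 1575/41 + 38 = 3133/41; Q' = 431 − 0.2·(1575/41) = 17356/41.
The subsidy expands output by 17356/41 − 17052/41 = 304/41 past the efficient level; on those units the gap between marginal cost and willingness to pay runs from 0 up to 38.
DWL = ½ × 38 × 304/41 = 5776/41.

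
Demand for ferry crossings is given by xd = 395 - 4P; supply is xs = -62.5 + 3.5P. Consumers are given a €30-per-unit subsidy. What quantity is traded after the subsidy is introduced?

Pre-subsidy: 395 - 4P = -62.5 + 3.5P gives P* = 61, x* = 151.
With the rebate, buyers effectively pay Pb = Ps − 30, where Ps is the price sellers receive.
Demand in terms of Ps becomes xd = 395 − 4(Ps − 30) = 515 - 4Ps. Setting this equal to supply: 515 - 4Ps = -62.5 + 3.5Ps, so Ps = 77.
Buyers pay Pb = 77 − 30 = 47; x' = -62.5 + 3.5·77 = 207.

x' = 207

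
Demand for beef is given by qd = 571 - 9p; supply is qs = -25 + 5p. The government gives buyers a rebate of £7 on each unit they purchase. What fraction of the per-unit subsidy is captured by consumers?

Consumer share = 5/14

Pre-subsidy: 571 - 9p = -25 + 5p gives p* = 298/7, q* = 1315/7.
With the rebate, buyers effectively pay pb = ps − 7, where ps is the price sellers receive.
Demand in terms of ps becomes qd = 571 − 9(ps − 7) = 634 - 9ps. Setting this equal to supply: 634 - 9ps = -25 + 5ps, so ps = 659/14.
Buyers pay pb = 659/14 − 7 = 561/14; q' = -25 + 5·(659/14) = 2945/14.
Buyers' price falls by p* − pb = 298/7 − 561/14 = 2.5; sellers' price rises by ps − p* = 659/14 − 298/7 = 4.5.
So consumers capture 2.5/7 = 5/14 of each unit of subsidy.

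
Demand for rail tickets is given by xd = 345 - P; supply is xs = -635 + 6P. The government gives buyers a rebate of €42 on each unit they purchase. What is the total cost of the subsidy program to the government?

Pre-subsidy: 345 - P = -635 + 6P gives P* = 140, x* = 205.
With the rebate, buyers effectively pay Pb = Ps − 42, where Ps is the price sellers receive.
Demand in terms of Ps becomes xd = 345 − 1(Ps − 42) = 387 - Ps. Setting this equal to supply: 387 - Ps = -635 + 6Ps, so Ps = 146.
Buyers pay Pb = 146 − 42 = 104; x' = -635 + 6·146 = 241.
Government outlay = subsidy × quantity = 42 × 241 = 10122.

Government cost = €10122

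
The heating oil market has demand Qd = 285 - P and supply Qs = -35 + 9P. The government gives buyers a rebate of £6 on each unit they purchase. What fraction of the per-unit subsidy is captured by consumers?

Consumer share = 0.9

Pre-subsidy: 285 - P = -35 + 9P gives P* = 32, Q* = 253.
With the rebate, buyers effectively pay Pb = Ps − 6, where Ps is the price sellers receive.
Demand in terms of Ps becomes Qd = 285 − 1(Ps − 6) = 291 - Ps. Setting this equal to supply: 291 - Ps = -35 + 9Ps, so Ps = 32.6.
Buyers pay Pb = 32.6 − 6 = 26.6; Q' = -35 + 9·32.6 = 258.4.
Buyers' price falls by P* − Pb = 32 − 26.6 = 5.4; sellers' price rises by Ps − P* = 32.6 − 32 = 0.6.
So consumers capture 5.4/6 = 0.9 of each unit of subsidy.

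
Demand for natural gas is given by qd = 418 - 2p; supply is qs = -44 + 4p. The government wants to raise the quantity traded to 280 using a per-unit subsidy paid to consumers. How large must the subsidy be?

At q = 280, invert demand for the buyer price: pb = (418 − 280)/2 = 69; invert supply for the seller price: ps = (280 − (-44))/4 = 81.
The subsidy must fill the gap: s = ps − pb = 81 − 69 = 12.

Required subsidy s = 12 per unit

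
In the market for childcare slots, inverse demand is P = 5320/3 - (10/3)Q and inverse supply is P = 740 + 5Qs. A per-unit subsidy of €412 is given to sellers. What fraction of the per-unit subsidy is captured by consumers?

Consumer share = 0.4

Pre-subsidy: 5320/3 - (10/3)Q = 740 + 5Q gives Q* = 124 and P* = 1360.
With the subsidy, sellers receive Ps = Pb + 412 for each unit, where Pb is the price buyers pay.
On the curves, Pb = 5320/3 - (10/3)Q and Ps = 740 + 5Q; the wedge Ps − Pb = 412 gives 740 + 5Q − (5320/3 - (10/3)Q) = 412, so Q' = 173.44.
Then Pb = 5320/3 − (10/3)·173.44 = 1195.2 and Ps = 740 + 5·173.44 = 1607.2.
Buyers' price falls by P* − Pb = 1360 − 1195.2 = 164.8; sellers' price rises by Ps − P* = 1607.2 − 1360 = 247.2.
So consumers capture 164.8/412 = 0.4 of each unit of subsidy.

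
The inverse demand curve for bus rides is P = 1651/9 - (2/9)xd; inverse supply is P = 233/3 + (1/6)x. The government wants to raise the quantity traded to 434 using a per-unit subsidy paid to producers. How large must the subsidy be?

At x = 434, from the demand curve buyers pay Pb = 1651/9 − (2/9)·434 = 87; from the supply curve sellers need Ps = 233/3 + (1/6)·434 = 150.
The subsidy must fill the gap: s = Ps − Pb = 150 − 87 = 63.

Required subsidy s = 63 per unit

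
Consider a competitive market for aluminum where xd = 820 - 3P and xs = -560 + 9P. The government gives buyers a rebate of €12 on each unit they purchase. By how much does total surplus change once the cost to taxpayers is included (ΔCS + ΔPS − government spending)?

Net change in total surplus = -€162

Pre-subsidy: 820 - 3P = -560 + 9P gives P* = 115, x* = 475.
With the rebate, buyers effectively pay Pb = Ps − 12, where Ps is the price sellers receive.
Demand in terms of Ps becomes xd = 820 − 3(Ps − 12) = 856 - 3Ps. Setting this equal to supply: 856 - 3Ps = -560 + 9Ps, so Ps = 118.
Buyers pay Pb = 118 − 12 = 106; x' = -560 + 9·118 = 502.
ΔCS = ½(475 + 502)(115 − 106) = 4396.5; ΔPS = ½(475 + 502)(118 − 115) = 1465.5.
Government spending = 12 × 502 = 6024.
Net change = 4396.5 + 1465.5 − 6024 = -162. The loss equals the DWL triangle ½·12·27.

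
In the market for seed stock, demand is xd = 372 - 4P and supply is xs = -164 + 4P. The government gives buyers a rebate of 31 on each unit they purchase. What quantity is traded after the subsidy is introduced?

Pre-subsidy: 372 - 4P = -164 + 4P gives P* = 67, x* = 104.
With the rebate, buyers effectively pay Pb = Ps − 31, where Ps is the price sellers receive.
Demand in terms of Ps becomes xd = 372 − 4(Ps − 31) = 496 - 4Ps. Setting this equal to supply: 496 - 4Ps = -164 + 4Ps, so Ps = 82.5.
Buyers pay Pb = 82.5 − 31 = 51.5; x' = -164 + 4·82.5 = 166.

x' = 166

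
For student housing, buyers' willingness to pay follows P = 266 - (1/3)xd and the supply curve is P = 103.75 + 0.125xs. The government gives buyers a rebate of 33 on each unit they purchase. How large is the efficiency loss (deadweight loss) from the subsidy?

Deadweight loss = 1188

Pre-subsidy: 266 - (1/3)x = 103.75 + 0.125x gives x* = 354 and P* = 148.
With the rebate, buyers effectively pay Pb = Ps − 33, where Ps is the price sellers receive.
On the curves, Pb = 266 - (1/3)x and Ps = 103.75 + 0.125x; the wedge Ps − Pb = 33 gives 103.75 + 0.125x − (266 - (1/3)x) = 33, so x' = 426.
Then Pb = 266 − (1/3)·426 = 124 and Ps = 103.75 + 0.125·426 = 157.
The subsidy expands output by 426 − 354 = 72 past the efficient level; on those units the gap between marginal cost and willingness to pay runs from 0 up to 33.
DWL = ½ × 33 × 72 = 1188.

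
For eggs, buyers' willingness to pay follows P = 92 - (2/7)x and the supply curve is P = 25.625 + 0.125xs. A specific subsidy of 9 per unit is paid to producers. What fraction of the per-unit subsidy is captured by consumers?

Consumer share = 16/23

Pre-subsidy: 92 - (2/7)x = 25.625 + 0.125x gives x* = 3717/23 and P* = 1054/23.
With the subsidy, sellers receive Ps = Pb + 9 for each unit, where Pb is the price buyers pay.
On the curves, Pb = 92 - (2/7)x and Ps = 25.625 + 0.125x; the wedge Ps − Pb = 9 gives 25.625 + 0.125x − (92 - (2/7)x) = 9, so x' = 4221/23.
Then Pb = 92 − (2/7)·(4221/23) = 910/23 and Ps = 25.625 + 0.125·(4221/23) = 1117/23.
Buyers' price falls by P* − Pb = 1054/23 − 910/23 = 144/23; sellers' price rises by Ps − P* = 1117/23 − 1054/23 = 63/23.
So consumers capture (144/23)/9 = 16/23 of each unit of subsidy.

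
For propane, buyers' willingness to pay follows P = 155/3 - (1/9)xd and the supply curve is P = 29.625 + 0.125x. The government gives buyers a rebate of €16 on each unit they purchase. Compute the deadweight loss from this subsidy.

Deadweight loss = 9216/17

Pre-subsidy: 155/3 - (1/9)x = 29.625 + 0.125x gives x* = 1587/17 and P* = 702/17.
With the rebate, buyers effectively pay Pb = Ps − 16, where Ps is the price sellers receive.
On the curves, Pb = 155/3 - (1/9)x and Ps = 29.625 + 0.125x; the wedge Ps − Pb = 16 gives 29.625 + 0.125x − (155/3 - (1/9)x) = 16, so x' = 2739/17.
Then Pb = 155/3 − (1/9)·(2739/17) = 574/17 and Ps = 29.625 + 0.125·(2739/17) = 846/17.
The subsidy expands output by 2739/17 − 1587/17 = 1152/17 past the efficient level; on those units the gap between marginal cost and willingness to pay runs from 0 up to 16.
DWL = ½ × 16 × 1152/17 = 9216/17.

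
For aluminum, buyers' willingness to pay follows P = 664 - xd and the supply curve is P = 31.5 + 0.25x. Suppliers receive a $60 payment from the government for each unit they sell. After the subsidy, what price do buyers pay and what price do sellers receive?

Pre-subsidy: 664 - x = 31.5 + 0.25x gives x* = 506 and P* = 158.
With the subsidy, sellers receive Ps = Pb + 60 for each unit, where Pb is the price buyers pay.
On the curves, Pb = 664 - x and Ps = 31.5 + 0.25x; the wedge Ps − Pb = 60 gives 31.5 + 0.25x − (664 - x) = 60, so x' = 554.
Then Pb = 664 − 1·554 = 110 and Ps = 31.5 + 0.25·554 = 170.

Buyers pay $110; sellers receive $170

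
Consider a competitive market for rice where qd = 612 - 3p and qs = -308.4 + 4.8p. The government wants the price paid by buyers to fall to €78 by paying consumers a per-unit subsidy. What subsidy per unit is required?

At a buyer price of 78, quantity demanded is 612 − 3·78 = 378.
Sellers supply 378 only when they receive ps with -308.4 + 4.8·ps = 378, i.e. ps = 143.
s = ps − pb = 143 − 78 = 65.

Required subsidy s = €65 per unit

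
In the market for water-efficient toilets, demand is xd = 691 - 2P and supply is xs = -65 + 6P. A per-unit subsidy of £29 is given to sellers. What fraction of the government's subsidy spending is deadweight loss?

Pre-subsidy: 691 - 2P = -65 + 6P gives P* = 94.5, x* = 502.
With the subsidy, sellers receive Ps = Pb + 29 for each unit, where Pb is the price buyers pay.
Supply in terms of Pb becomes xs = -65 + 6(Pb + 29) = 109 + 6Pb. Setting this equal to demand: 691 - 2Pb = 109 + 6Pb, so Pb = 72.75.
Sellers receive Ps = 72.75 + 29 = 101.75; x' = 691 − 2·72.75 = 545.5.
ΔCS = ½(502 + 545.5)(94.5 − 72.75) = 11391.5625; ΔPS = ½(502 + 545.5)(101.75 − 94.5) = 3797.1875.
Government spending = 29 × 545.5 = 15819.5.
DWL = ½ × 29 × (545.5 − 502) = 630.75; fraction = 630.75 / 15819.5 = 87/2182.

DWL / government spending = 87/2182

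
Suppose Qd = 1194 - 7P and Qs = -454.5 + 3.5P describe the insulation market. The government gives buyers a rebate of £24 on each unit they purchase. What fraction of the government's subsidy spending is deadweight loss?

Pre-subsidy: 1194 - 7P = -454.5 + 3.5P gives P* = 157, Q* = 95.
With the rebate, buyers effectively pay Pb = Ps − 24, where Ps is the price sellers receive.
Demand in terms of Ps becomes Qd = 1194 − 7(Ps − 24) = 1362 - 7Ps. Setting this equal to supply: 1362 - 7Ps = -454.5 + 3.5Ps, so Ps = 173.
Buyers pay Pb = 173 − 24 = 149; Q' = -454.5 + 3.5·173 = 151.
ΔCS = ½(95 + 151)(157 − 149) = 984; ΔPS = ½(95 + 151)(173 − 157) = 1968.
Government spending = 24 × 151 = 3624.
DWL = ½ × 24 × (151 − 95) = 672; fraction = 672 / 3624 = 28/151.

DWL / government spending = 28/151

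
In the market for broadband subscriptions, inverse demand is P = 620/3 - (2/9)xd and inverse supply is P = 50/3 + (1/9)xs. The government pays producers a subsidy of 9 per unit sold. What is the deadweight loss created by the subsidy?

Deadweight loss = 121.5

Pre-subsidy: 620/3 - (2/9)x = 50/3 + (1/9)x gives x* = 570 and P* = 80.
With the subsidy, sellers receive Ps = Pb + 9 for each unit, where Pb is the price buyers pay.
On the curves, Pb = 620/3 - (2/9)x and Ps = 50/3 + (1/9)x; the wedge Ps − Pb = 9 gives 50/3 + (1/9)x − (620/3 - (2/9)x) = 9, so x' = 597.
Then Pb = 620/3 − (2/9)·597 = 74 and Ps = 50/3 + (1/9)·597 = 83.
The subsidy expands output by 597 − 570 = 27 past the efficient level; on those units the gap between marginal cost and willingness to pay runs from 0 up to 9.
DWL = ½ × 9 × 27 = 121.5.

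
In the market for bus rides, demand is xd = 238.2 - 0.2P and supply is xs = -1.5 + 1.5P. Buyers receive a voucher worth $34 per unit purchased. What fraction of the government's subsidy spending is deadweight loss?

Pre-subsidy: 238.2 - 0.2P = -1.5 + 1.5P gives P* = 141, x* = 210.
With the rebate, buyers effectively pay Pb = Ps − 34, where Ps is the price sellers receive.
Demand in terms of Ps becomes xd = 238.2 − 0.2(Ps − 34) = 245 - 0.2Ps. Setting this equal to supply: 245 - 0.2Ps = -1.5 + 1.5Ps, so Ps = 145.
Buyers pay Pb = 145 − 34 = 111; x' = -1.5 + 1.5·145 = 216.
ΔCS = ½(210 + 216)(141 − 111) = 6390; ΔPS = ½(210 + 216)(145 − 141) = 852.
Government spending = 34 × 216 = 7344.
DWL = ½ × 34 × (216 − 210) = 102; fraction = 102 / 7344 = 1/72.

DWL / government spending = 1/72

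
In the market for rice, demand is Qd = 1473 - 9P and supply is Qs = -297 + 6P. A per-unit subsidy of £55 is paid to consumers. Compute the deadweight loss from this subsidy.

Pre-subsidy: 1473 - 9P = -297 + 6P gives P* = 118, Q* = 411.
With the rebate, buyers effectively pay Pb = Ps − 55, where Ps is the price sellers receive.
Demand in terms of Ps becomes Qd = 1473 − 9(Ps − 55) = 1968 - 9Ps. Setting this equal to supply: 1968 - 9Ps = -297 + 6Ps, so Ps = 151.
Buyers pay Pb = 151 − 55 = 96; Q' = -297 + 6·151 = 609.
The subsidy expands output by 609 − 411 = 198 past the efficient level; on those units the gap between marginal cost and willingness to pay runs from 0 up to 55.
DWL = ½ × 55 × 198 = 5445.

Deadweight loss = £5445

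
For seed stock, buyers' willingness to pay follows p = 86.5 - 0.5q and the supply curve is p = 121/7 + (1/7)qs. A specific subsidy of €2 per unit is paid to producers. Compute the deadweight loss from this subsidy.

Pre-subsidy: 86.5 - 0.5q = 121/7 + (1/7)q gives q* = 323/3 and p* = 98/3.
With the subsidy, sellers receive ps = pb + 2 for each unit, where pb is the price buyers pay.
On the curves, pb = 86.5 - 0.5q and ps = 121/7 + (1/7)q; the wedge ps − pb = 2 gives 121/7 + (1/7)q − (86.5 - 0.5q) = 2, so q' = 997/9.
Then pb = 86.5 − 0.5·(997/9) = 280/9 and ps = 121/7 + (1/7)·(997/9) = 298/9.
The subsidy expands output by 997/9 − 323/3 = 28/9 past the efficient level; on those units the gap between marginal cost and willingness to pay runs from 0 up to 2.
DWL = ½ × 2 × 28/9 = 28/9.

Deadweight loss = 28/9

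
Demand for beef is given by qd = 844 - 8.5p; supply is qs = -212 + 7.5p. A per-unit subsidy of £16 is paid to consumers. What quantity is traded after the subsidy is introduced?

q' = 346.75

Pre-subsidy: 844 - 8.5p = -212 + 7.5p gives p* = 66, q* = 283.
With the rebate, buyers effectively pay pb = ps − 16, where ps is the price sellers receive.
Demand in terms of ps becomes qd = 844 − 8.5(ps − 16) = 980 - 8.5ps. Setting this equal to supply: 980 - 8.5ps = -212 + 7.5ps, so ps = 74.5.
Buyers pay pb = 74.5 − 16 = 58.5; q' = -212 + 7.5·74.5 = 346.75.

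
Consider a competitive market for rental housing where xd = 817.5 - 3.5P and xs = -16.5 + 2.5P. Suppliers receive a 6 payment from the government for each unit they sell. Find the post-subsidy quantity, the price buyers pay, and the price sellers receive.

x' = 339.75; buyers pay 136.5; sellers receive 142.5

Pre-subsidy: 817.5 - 3.5P = -16.5 + 2.5P gives P* = 139, x* = 331.
With the subsidy, sellers receive Ps = Pb + 6 for each unit, where Pb is the price buyers pay.
Supply in terms of Pb becomes xs = -16.5 + 2.5(Pb + 6) = -1.5 + 2.5Pb. Setting this equal to demand: 817.5 - 3.5Pb = -1.5 + 2.5Pb, so Pb = 136.5.
Sellers receive Ps = 136.5 + 6 = 142.5; x' = 817.5 − 3.5·136.5 = 339.75.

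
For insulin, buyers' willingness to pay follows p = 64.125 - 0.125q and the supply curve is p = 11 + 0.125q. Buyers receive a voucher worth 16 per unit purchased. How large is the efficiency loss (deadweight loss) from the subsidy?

Pre-subsidy: 64.125 - 0.125q = 11 + 0.125q gives q* = 212.5 and p* = 37.5625.
With the rebate, buyers effectively pay pb = ps − 16, where ps is the price sellers receive.
On the curves, pb = 64.125 - 0.125q and ps = 11 + 0.125q; the wedge ps − pb = 16 gives 11 + 0.125q − (64.125 - 0.125q) = 16, so q' = 276.5.
Then pb = 64.125 − 0.125·276.5 = 29.5625 and ps = 11 + 0.125·276.5 = 45.5625.
The subsidy expands output by 276.5 − 212.5 = 64 past the efficient level; on those units the gap between marginal cost and willingness to pay runs from 0 up to 16.
DWL = ½ × 16 × 64 = 512.

Deadweight loss = 512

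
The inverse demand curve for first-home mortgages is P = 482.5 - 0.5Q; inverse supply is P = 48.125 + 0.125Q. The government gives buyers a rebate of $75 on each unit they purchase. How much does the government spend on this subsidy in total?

Pre-subsidy: 482.5 - 0.5Q = 48.125 + 0.125Q gives Q* = 695 and P* = 135.
With the rebate, buyers effectively pay Pb = Ps − 75, where Ps is the price sellers receive.
On the curves, Pb = 482.5 - 0.5Q and Ps = 48.125 + 0.125Q; the wedge Ps − Pb = 75 gives 48.125 + 0.125Q − (482.5 - 0.5Q) = 75, so Q' = 815.
Then Pb = 482.5 − 0.5·815 = 75 and Ps = 48.125 + 0.125·815 = 150.
Government outlay = subsidy × quantity = 75 × 815 = 61125.

Government cost = $61125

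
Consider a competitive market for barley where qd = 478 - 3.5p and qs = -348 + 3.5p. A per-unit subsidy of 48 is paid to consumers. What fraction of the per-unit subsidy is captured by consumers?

Consumer share = 0.5

Pre-subsidy: 478 - 3.5p = -348 + 3.5p gives p* = 118, q* = 65.
With the rebate, buyers effectively pay pb = ps − 48, where ps is the price sellers receive.
Demand in terms of ps becomes qd = 478 − 3.5(ps − 48) = 646 - 3.5ps. Setting this equal to supply: 646 - 3.5ps = -348 + 3.5ps, so ps = 142.
Buyers pay pb = 142 − 48 = 94; q' = -348 + 3.5·142 = 149.
Buyers' price falls by p* − pb = 118 − 94 = 24; sellers' price rises by ps − p* = 142 − 118 = 24.
So consumers capture 24/48 = 0.5 of each unit of subsidy.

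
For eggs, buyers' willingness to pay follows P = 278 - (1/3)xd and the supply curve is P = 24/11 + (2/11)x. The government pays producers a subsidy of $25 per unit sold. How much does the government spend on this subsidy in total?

Pre-subsidy: 278 - (1/3)x = 24/11 + (2/11)x gives x* = 9102/17 and P* = 1692/17.
With the subsidy, sellers receive Ps = Pb + 25 for each unit, where Pb is the price buyers pay.
On the curves, Pb = 278 - (1/3)x and Ps = 24/11 + (2/11)x; the wedge Ps − Pb = 25 gives 24/11 + (2/11)x − (278 - (1/3)x) = 25, so x' = 9927/17.
Then Pb = 278 − (1/3)·(9927/17) = 1417/17 and Ps = 24/11 + (2/11)·(9927/17) = 1842/17.
Government outlay = subsidy × quantity = 25 × 9927/17 = 248175/17.

Government cost = 248175/17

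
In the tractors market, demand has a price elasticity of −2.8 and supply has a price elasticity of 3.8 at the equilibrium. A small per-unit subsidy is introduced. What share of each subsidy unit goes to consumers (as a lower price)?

For a small subsidy around the equilibrium, the benefit split depends on the relative slopes, which at a point are proportional to the elasticities.
Buyer share = εs/(εs + |εd|) = 3.8/(3.8 + 2.8) = 19/33; seller share = |εd|/(εs + |εd|) = 14/33.

Consumer share = 19/33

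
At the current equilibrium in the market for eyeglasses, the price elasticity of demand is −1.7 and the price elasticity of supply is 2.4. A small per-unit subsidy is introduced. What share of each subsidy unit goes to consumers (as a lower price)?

For a small subsidy around the equilibrium, the benefit split depends on the relative slopes, which at a point are proportional to the elasticities.
Buyer share = εs/(εs + |εd|) = 2.4/(2.4 + 1.7) = 24/41; seller share = |εd|/(εs + |εd|) = 17/41.

Consumer share = 24/41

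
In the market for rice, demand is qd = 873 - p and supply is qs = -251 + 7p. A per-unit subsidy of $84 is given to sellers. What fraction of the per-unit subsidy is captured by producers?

Producer share = 0.125

Pre-subsidy: 873 - p = -251 + 7p gives p* = 140.5, q* = 732.5.
With the subsidy, sellers receive ps = pb + 84 for each unit, where pb is the price buyers pay.
Supply in terms of pb becomes qs = -251 + 7(pb + 84) = 337 + 7pb. Setting this equal to demand: 873 - pb = 337 + 7pb, so pb = 67.
Sellers receive ps = 67 + 84 = 151; q' = 873 − 1·67 = 806.
Buyers' price falls by p* − pb = 140.5 − 67 = 73.5; sellers' price rises by ps − p* = 151 − 140.5 = 10.5.
So producers capture 10.5/84 = 0.125 of each unit of subsidy.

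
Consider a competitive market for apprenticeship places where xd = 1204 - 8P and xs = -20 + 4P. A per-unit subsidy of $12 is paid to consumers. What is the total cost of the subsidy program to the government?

Pre-subsidy: 1204 - 8P = -20 + 4P gives P* = 102, x* = 388.
With the rebate, buyers effectively pay Pb = Ps − 12, where Ps is the price sellers receive.
Demand in terms of Ps becomes xd = 1204 − 8(Ps − 12) = 1300 - 8Ps. Setting this equal to supply: 1300 - 8Ps = -20 + 4Ps, so Ps = 110.
Buyers pay Pb = 110 − 12 = 98; x' = -20 + 4·110 = 420.
Government outlay = subsidy × quantity = 12 × 420 = 5040.

Government cost = $5040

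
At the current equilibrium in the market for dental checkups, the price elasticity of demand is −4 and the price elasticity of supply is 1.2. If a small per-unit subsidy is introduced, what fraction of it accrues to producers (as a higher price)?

Producer share = 10/13

For a small subsidy around the equilibrium, the benefit split depends on the relative slopes, which at a point are proportional to the elasticities.
Buyer share = εs/(εs + |εd|) = 1.2/(1.2 + 4) = 3/13; seller share = |εd|/(εs + |εd|) = 10/13.
So producers capture 10/13 of the subsidy.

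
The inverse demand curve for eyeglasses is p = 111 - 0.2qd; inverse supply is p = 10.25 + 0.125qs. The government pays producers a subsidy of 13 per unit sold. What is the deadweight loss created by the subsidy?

Deadweight loss = 260

Pre-subsidy: 111 - 0.2q = 10.25 + 0.125q gives q* = 310 and p* = 49.
With the subsidy, sellers receive ps = pb + 13 for each unit, where pb is the price buyers pay.
On the curves, pb = 111 - 0.2q and ps = 10.25 + 0.125q; the wedge ps − pb = 13 gives 10.25 + 0.125q − (111 - 0.2q) = 13, so q' = 350.
Then pb = 111 − 0.2·350 = 41 and ps = 10.25 + 0.125·350 = 54.
The subsidy expands output by 350 − 310 = 40 past the efficient level; on those units the gap between marginal cost and willingness to pay runs from 0 up to 13.
DWL = ½ × 13 × 40 = 260.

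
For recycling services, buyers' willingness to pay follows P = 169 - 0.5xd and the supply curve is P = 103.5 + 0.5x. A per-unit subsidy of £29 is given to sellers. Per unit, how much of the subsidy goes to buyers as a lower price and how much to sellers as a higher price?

Pre-subsidy: 169 - 0.5x = 103.5 + 0.5x gives x* = 65.5 and P* = 136.25.
With the subsidy, sellers receive Ps = Pb + 29 for each unit, where Pb is the price buyers pay.
On the curves, Pb = 169 - 0.5x and Ps = 103.5 + 0.5x; the wedge Ps − Pb = 29 gives 103.5 + 0.5x − (169 - 0.5x) = 29, so x' = 94.5.
Then Pb = 169 − 0.5·94.5 = 121.75 and Ps = 103.5 + 0.5·94.5 = 150.75.
Buyers' price falls by P* − Pb = 136.25 − 121.75 = 14.5; sellers' price rises by Ps − P* = 150.75 − 136.25 = 14.5.

Buyers gain £14.5 per unit; sellers gain £14.5 per unit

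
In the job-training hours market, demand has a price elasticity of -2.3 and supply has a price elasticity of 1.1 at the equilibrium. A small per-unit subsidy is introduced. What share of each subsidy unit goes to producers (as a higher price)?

Producer share = 23/34

For a small subsidy around the equilibrium, the benefit split depends on the relative slopes, which at a point are proportional to the elasticities.
Buyer share = εs/(εs + |εd|) = 1.1/(1.1 + 2.3) = 11/34; seller share = |εd|/(εs + |εd|) = 23/34.
So producers capture 23/34 of the subsidy.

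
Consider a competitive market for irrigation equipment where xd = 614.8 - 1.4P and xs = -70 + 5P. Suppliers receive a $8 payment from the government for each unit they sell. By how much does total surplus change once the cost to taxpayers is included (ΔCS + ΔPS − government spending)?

Net change in total surplus = -$35

Pre-subsidy: 614.8 - 1.4P = -70 + 5P gives P* = 107, x* = 465.
With the subsidy, sellers receive Ps = Pb + 8 for each unit, where Pb is the price buyers pay.
Supply in terms of Pb becomes xs = -70 + 5(Pb + 8) = -30 + 5Pb. Setting this equal to demand: 614.8 - 1.4Pb = -30 + 5Pb, so Pb = 100.75.
Sellers receive Ps = 100.75 + 8 = 108.75; x' = 614.8 − 1.4·100.75 = 473.75.
ΔCS = ½(465 + 473.75)(107 − 100.75) = 2933.59375; ΔPS = ½(465 + 473.75)(108.75 − 107) = 821.40625.
Government spending = 8 × 473.75 = 3790.
Net change = 2933.59375 + 821.40625 − 3790 = -35. The loss equals the DWL triangle ½·8·8.75.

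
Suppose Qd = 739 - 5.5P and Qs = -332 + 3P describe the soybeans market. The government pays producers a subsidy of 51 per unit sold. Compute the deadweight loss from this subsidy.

Deadweight loss = 2524.5

Pre-subsidy: 739 - 5.5P = -332 + 3P gives P* = 126, Q* = 46.
With the subsidy, sellers receive Ps = Pb + 51 for each unit, where Pb is the price buyers pay.
Supply in terms of Pb becomes Qs = -332 + 3(Pb + 51) = -179 + 3Pb. Setting this equal to demand: 739 - 5.5Pb = -179 + 3Pb, so Pb = 108.
Sellers receive Ps = 108 + 51 = 159; Q' = 739 − 5.5·108 = 145.
The subsidy expands output by 145 − 46 = 99 past the efficient level; on those units the gap between marginal cost and willingness to pay runs from 0 up to 51.
DWL = ½ × 51 × 99 = 2524.5.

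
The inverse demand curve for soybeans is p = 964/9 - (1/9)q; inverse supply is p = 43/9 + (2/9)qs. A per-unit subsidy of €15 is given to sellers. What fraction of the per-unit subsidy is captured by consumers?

Consumer share = 1/3

Pre-subsidy: 964/9 - (1/9)q = 43/9 + (2/9)q gives q* = 307 and p* = 73.
With the subsidy, sellers receive ps = pb + 15 for each unit, where pb is the price buyers pay.
On the curves, pb = 964/9 - (1/9)q and ps = 43/9 + (2/9)q; the wedge ps − pb = 15 gives 43/9 + (2/9)q − (964/9 - (1/9)q) = 15, so q' = 352.
Then pb = 964/9 − (1/9)·352 = 68 and ps = 43/9 + (2/9)·352 = 83.
Buyers' price falls by p* − pb = 73 − 68 = 5; sellers' price rises by ps − p* = 83 − 73 = 10.
So consumers capture 5/15 = 1/3 of each unit of subsidy.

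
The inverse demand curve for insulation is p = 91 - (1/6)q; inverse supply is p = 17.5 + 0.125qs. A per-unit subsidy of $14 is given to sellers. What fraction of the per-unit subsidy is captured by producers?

Pre-subsidy: 91 - (1/6)q = 17.5 + 0.125q gives q* = 252 and p* = 49.
With the subsidy, sellers receive ps = pb + 14 for each unit, where pb is the price buyers pay.
On the curves, pb = 91 - (1/6)q and ps = 17.5 + 0.125q; the wedge ps − pb = 14 gives 17.5 + 0.125q − (91 - (1/6)q) = 14, so q' = 300.
Then pb = 91 − (1/6)·300 = 41 and ps = 17.5 + 0.125·300 = 55.
Buyers' price falls by p* − pb = 49 − 41 = 8; sellers' price rises by ps − p* = 55 − 49 = 6.
So producers capture 6/14 = 3/7 of each unit of subsidy.

Producer share = 3/7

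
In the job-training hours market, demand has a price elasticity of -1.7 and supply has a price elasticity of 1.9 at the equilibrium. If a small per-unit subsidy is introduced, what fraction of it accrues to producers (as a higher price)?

For a small subsidy around the equilibrium, the benefit split depends on the relative slopes, which at a point are proportional to the elasticities.
Buyer share = εs/(εs + |εd|) = 1.9/(1.9 + 1.7) = 19/36; seller share = |εd|/(εs + |εd|) = 17/36.
So producers capture 17/36 of the subsidy.

Producer share = 17/36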